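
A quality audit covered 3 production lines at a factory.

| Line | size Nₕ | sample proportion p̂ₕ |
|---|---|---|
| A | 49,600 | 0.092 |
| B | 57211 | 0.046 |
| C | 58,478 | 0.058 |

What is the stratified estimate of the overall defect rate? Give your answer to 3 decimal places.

0.064

Wₕ = Nₕ/N with N = 165289: 0.3001, 0.3461, 0.3538.
p̂_st = 0.3001·0.092 + 0.3461·0.046 + 0.3538·0.058 ≈ 0.06405... → 0.064.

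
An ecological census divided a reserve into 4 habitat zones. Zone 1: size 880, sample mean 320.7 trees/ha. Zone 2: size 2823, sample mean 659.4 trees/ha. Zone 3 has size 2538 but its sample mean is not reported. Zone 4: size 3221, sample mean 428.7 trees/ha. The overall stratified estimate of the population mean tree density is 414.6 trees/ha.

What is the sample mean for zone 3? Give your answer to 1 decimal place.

Σ Nₕx̄ₕ = N·μ, so 2538·x̄_3 = 9462·414.6 − (880·320.7 + 2823·659.4 + 3221·428.7).
= 3922945.2 − 3524544.9 = 398400.3.
x̄_3 = 398400.3 / 2538 = 156.974... → 157.0.

157.0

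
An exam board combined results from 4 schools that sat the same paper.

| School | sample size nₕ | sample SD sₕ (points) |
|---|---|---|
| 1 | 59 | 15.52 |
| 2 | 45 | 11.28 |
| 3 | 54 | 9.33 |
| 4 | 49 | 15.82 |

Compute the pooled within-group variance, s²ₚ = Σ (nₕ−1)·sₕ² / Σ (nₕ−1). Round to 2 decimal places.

Degrees of freedom: 58 + 44 + 53 + 48 = 203.
Σ(nₕ−1)sₕ² = 58·240.8704 + 44·127.2384 + 53·87.0489 + 48·250.2724 = 36195.6397.
s²ₚ = 36195.6397 / 203 = 178.3036... → 178.30.

178.30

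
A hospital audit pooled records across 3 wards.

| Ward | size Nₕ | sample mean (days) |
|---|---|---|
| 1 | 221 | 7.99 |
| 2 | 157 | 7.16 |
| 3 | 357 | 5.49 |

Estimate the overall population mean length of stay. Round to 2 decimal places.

N = 221 + 157 + 357 = 735.
The stratified mean weights each stratum mean by its population share Nₕ/N.
Σ Nₕx̄ₕ = 221·7.99 + 157·7.16 + 357·5.49 = 1765.79 + 1124.12 + 1959.93 = 4849.84.
Divide by N: 4849.84 / 735 = 6.5984... → 6.60.

6.60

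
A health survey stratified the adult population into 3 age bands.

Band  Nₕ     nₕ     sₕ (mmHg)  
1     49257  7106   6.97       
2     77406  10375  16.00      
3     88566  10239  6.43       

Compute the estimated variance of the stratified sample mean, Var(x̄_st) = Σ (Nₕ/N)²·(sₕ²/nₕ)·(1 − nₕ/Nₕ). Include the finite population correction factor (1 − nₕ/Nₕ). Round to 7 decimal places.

N = 215229. Term for each stratum: Wₕ²sₕ²/nₕ·(1−nₕ/Nₕ).
Var(x̄_st) = 0.0003064182 + 0.0027637618 + 0.0006047019 = 0.0036748820 → 0.0036749.

0.0036749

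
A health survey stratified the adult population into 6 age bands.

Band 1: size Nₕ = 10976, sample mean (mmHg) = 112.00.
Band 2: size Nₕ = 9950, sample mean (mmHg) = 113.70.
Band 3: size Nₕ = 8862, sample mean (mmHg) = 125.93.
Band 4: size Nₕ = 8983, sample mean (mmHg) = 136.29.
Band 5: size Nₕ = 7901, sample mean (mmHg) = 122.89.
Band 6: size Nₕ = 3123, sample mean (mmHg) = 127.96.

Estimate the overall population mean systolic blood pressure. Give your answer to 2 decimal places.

x̄_st = (Σ Nₕx̄ₕ) / (Σ Nₕ) = (10976·112.00 + 9950·113.70 + 8862·125.93 + 8983·136.29 + 7901·122.89 + 3123·127.96) / 49795
= 6071484.7 / 49795 = 121.9296... → 121.93.

121.93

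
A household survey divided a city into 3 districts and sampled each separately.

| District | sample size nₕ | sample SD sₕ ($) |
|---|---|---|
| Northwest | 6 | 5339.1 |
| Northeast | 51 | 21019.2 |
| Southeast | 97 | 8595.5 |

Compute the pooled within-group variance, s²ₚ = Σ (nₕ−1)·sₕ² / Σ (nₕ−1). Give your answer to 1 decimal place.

Degrees of freedom: 5 + 50 + 96 = 151.
Σ(nₕ−1)sₕ² = 5·28505988.81 + 50·441806768.64 + 96·73882620.25 = 29325599920.05.
s²ₚ = 29325599920.05 / 151 = 194209270.994... → 194209271.0.

194209271.0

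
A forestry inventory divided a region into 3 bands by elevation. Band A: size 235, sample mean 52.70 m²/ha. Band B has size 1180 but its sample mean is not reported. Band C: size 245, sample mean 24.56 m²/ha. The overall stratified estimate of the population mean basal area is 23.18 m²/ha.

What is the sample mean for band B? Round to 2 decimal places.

17.01

N = 235 + 1180 + 245 = 1660.
Overall total = μ·N = 23.18·1660 = 38478.8.
Subtract the known strata: 235·52.70 + 245·24.56 = 18401.7.
Remaining total for band B: 38478.8 − 18401.7 = 20077.1.
Divide by its size: 20077.1 / 1180 = 17.0145... → 17.01.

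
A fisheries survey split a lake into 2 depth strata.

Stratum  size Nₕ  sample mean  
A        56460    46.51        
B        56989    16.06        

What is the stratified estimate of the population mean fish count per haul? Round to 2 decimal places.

31.21

N = 56460 + 56989 = 113449.
Weight each subgroup mean by Nₕ/N and sum.
Σ Nₕx̄ₕ = 56460·46.51 + 56989·16.06 = 2625954.6 + 915243.34 = 3541197.94.
Divide by N: 3541197.94 / 113449 = 31.2140... → 31.21.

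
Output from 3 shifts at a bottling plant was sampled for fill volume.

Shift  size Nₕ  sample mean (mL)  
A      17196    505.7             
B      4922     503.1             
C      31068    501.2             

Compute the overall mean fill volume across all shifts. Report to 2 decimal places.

502.83

N = 53186; weights Wₕ = Nₕ/N = (0.3233, 0.0925, 0.5841).
x̄_st = Σ Wₕ·x̄ₕ = 0.3233·505.7 + 0.0925·503.1 + 0.5841·501.2 ≈ 502.8308...
→ 502.83.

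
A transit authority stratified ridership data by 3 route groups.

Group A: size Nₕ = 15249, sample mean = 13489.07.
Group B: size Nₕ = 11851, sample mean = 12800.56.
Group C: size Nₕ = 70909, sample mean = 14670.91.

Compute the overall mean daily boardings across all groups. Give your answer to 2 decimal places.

N = 98009; weights Wₕ = Nₕ/N = (0.1556, 0.1209, 0.7235).
x̄_st = Σ Wₕ·x̄ₕ = 0.1556·13489.07 + 0.1209·12800.56 + 0.7235·14670.91 ≈ 14260.8722...
→ 14260.87.

14260.87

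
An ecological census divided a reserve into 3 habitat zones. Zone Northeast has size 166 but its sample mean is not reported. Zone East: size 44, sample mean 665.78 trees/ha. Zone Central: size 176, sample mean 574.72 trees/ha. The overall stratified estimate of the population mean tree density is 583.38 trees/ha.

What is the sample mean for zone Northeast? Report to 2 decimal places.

570.72

N = 166 + 44 + 176 = 386.
Overall total = μ·N = 583.38·386 = 225184.68.
Subtract the known strata: 44·665.78 + 176·574.72 = 130445.04.
Remaining total for zone Northeast: 225184.68 − 130445.04 = 94739.64.
Divide by its size: 94739.64 / 166 = 570.7207... → 570.72.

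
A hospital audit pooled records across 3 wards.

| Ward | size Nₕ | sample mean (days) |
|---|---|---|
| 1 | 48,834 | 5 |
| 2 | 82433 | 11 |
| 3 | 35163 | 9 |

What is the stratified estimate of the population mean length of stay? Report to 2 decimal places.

8.82

N = 48834 + 82433 + 35163 = 166430.
Weight each subgroup mean by Nₕ/N and sum.
Σ Nₕx̄ₕ = 48834·5 + 82433·11 + 35163·9 = 244170 + 906763 + 316467 = 1467400.
Divide by N: 1467400 / 166430 = 8.8169... → 8.82.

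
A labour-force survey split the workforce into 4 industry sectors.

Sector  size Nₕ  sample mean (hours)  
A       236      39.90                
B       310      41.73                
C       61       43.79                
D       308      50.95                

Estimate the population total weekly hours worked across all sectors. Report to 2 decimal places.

A: 236·39.90 = 9416.4
B: 310·41.73 = 12936.3
C: 61·43.79 = 2671.19
D: 308·50.95 = 15692.6
τ̂ = Σ Nₕx̄ₕ = 40716.49.

40716.49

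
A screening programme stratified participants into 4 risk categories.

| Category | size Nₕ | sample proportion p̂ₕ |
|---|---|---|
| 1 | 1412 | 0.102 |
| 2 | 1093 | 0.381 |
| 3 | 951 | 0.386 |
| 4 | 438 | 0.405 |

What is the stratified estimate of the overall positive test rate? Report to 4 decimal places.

0.2838

N = 1412 + 1093 + 951 + 438 = 3894.
Overall proportion = Σ (Nₕ/N)·p̂ₕ.
Σ Nₕp̂ₕ = 144.024 + 416.433 + 367.086 + 177.39 = 1104.933.
1104.933 / 3894 = 0.283753... → 0.2838.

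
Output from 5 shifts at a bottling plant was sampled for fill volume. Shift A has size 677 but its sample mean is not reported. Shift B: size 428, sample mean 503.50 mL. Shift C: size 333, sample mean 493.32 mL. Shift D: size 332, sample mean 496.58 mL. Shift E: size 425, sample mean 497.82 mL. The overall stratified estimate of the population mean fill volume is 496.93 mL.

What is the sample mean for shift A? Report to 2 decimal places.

494.17

Σ Nₕx̄ₕ = N·μ, so 677·x̄_A = 2195·496.93 − (428·503.50 + 333·493.32 + 332·496.58 + 425·497.82).
= 1090761.35 − 756211.62 = 334549.73.
x̄_A = 334549.73 / 677 = 494.1650... → 494.17.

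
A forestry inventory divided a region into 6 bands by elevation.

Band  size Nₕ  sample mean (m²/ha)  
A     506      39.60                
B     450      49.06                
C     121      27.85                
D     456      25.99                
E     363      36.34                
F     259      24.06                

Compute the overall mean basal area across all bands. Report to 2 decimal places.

N = 2155; weights Wₕ = Nₕ/N = (0.2348, 0.2088, 0.0561, 0.2116, 0.1684, 0.1202).
x̄_st = Σ Wₕ·x̄ₕ = 0.2348·39.60 + 0.2088·49.06 + 0.0561·27.85 + 0.2116·25.99 + 0.1684·36.34 + 0.1202·24.06 ≈ 35.6190...
→ 35.62.

35.62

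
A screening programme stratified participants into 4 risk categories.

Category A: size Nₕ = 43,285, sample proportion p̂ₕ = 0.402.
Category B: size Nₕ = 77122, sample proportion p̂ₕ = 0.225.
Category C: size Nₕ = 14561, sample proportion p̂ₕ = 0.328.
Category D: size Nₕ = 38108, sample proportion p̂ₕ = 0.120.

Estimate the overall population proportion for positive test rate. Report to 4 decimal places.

0.2548

N = 43285 + 77122 + 14561 + 38108 = 173076.
Overall proportion = Σ (Nₕ/N)·p̂ₕ.
Σ Nₕp̂ₕ = 17400.57 + 17352.45 + 4776.008 + 4572.96 = 44101.988.
44101.988 / 173076 = 0.254813... → 0.2548.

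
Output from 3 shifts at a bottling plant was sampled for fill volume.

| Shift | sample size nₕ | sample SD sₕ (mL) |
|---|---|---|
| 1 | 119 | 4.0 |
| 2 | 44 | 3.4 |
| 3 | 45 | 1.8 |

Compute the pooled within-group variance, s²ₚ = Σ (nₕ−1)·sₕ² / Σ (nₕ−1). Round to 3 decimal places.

1: (119−1)·4.0² = 118·16 = 1888
2: (44−1)·3.4² = 43·11.56 = 497.08
3: (45−1)·1.8² = 44·3.24 = 142.56
Numerator = 2527.64; denominator = Σ(nₕ−1) = 205.
s²ₚ = 2527.64/205 = 12.32995... → 12.330.

12.330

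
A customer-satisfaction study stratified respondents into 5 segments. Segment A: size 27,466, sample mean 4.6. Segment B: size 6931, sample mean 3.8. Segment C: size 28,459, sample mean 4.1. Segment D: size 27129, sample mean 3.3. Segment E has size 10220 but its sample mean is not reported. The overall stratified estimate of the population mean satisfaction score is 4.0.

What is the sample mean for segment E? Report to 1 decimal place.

Σ Nₕx̄ₕ = N·μ, so 10220·x̄_E = 100205·4.0 − (27466·4.6 + 6931·3.8 + 28459·4.1 + 27129·3.3).
= 400820 − 358889 = 41931.
x̄_E = 41931 / 10220 = 4.103... → 4.1.

4.1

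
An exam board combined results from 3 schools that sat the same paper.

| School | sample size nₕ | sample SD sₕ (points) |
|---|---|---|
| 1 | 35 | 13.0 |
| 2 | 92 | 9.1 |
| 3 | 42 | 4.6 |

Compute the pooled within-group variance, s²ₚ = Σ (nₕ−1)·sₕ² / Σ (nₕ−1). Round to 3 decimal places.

85.237

1: (35−1)·13.0² = 34·169 = 5746
2: (92−1)·9.1² = 91·82.81 = 7535.71
3: (42−1)·4.6² = 41·21.16 = 867.56
Numerator = 14149.27; denominator = Σ(nₕ−1) = 166.
s²ₚ = 14149.27/166 = 85.23657... → 85.237.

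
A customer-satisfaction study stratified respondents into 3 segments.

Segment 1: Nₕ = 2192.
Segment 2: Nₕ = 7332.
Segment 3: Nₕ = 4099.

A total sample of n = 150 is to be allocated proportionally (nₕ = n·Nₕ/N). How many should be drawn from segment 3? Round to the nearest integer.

45

N = 2192 + 7332 + 4099 = 13623.
n_3 = 150·4099/13623 = 45.133... → 45.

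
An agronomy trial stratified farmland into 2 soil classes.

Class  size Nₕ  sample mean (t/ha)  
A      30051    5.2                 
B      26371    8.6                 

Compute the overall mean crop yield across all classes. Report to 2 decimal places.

6.79

N = 30051 + 26371 = 56422.
The stratified mean weights each stratum mean by its population share Nₕ/N.
Σ Nₕx̄ₕ = 30051·5.2 + 26371·8.6 = 156265.2 + 226790.6 = 383055.8.
Divide by N: 383055.8 / 56422 = 6.7891... → 6.79.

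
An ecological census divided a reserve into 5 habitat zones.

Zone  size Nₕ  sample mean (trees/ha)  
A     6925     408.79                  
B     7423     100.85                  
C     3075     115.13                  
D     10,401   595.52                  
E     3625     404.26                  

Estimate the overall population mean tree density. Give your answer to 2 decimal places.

N = 31449; weights Wₕ = Nₕ/N = (0.2202, 0.2360, 0.0978, 0.3307, 0.1153).
x̄_st = Σ Wₕ·x̄ₕ = 0.2202·408.79 + 0.2360·100.85 + 0.0978·115.13 + 0.3307·595.52 + 0.1153·404.26 ≈ 368.6270...
→ 368.63.

368.63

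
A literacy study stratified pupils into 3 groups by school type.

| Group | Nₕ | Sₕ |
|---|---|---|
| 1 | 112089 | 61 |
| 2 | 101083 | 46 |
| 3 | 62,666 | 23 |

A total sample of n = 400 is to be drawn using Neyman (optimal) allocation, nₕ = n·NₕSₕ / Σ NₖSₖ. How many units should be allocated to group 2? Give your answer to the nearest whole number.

144

1: NₕSₕ = 112089·61 = 6837429
2: NₕSₕ = 101083·46 = 4649818
3: NₕSₕ = 62666·23 = 1441318
Σ NₕSₕ = 12928565.
n_2 = 400·4649818/12928565 = 143.862... → 144.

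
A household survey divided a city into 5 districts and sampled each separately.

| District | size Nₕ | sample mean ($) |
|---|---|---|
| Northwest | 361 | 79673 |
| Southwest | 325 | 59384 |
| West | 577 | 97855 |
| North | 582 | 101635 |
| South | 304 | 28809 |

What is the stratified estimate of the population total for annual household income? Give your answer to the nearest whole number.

172433594

Estimate total by summing Nₕ·x̄ₕ over strata.
361·79673 + 325·59384 + 577·97855 + 582·101635 + 304·28809 = 28761953 + 19299800 + 56462335 + 59151570 + 8757936 = 172433594.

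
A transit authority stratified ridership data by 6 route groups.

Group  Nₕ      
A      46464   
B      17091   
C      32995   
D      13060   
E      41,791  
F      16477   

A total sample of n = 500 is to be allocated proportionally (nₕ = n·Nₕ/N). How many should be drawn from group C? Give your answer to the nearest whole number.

98

Share of group C = 32995/167878 = 0.19654.
Allocate 500 × 0.19654 = 98.271... → 98.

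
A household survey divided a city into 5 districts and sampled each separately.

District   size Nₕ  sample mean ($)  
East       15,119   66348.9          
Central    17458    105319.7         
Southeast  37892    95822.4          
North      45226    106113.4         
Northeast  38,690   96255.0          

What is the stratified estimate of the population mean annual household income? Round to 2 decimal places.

N = 15119 + 17458 + 37892 + 45226 + 38690 = 154385.
The stratified mean weights each stratum mean by its population share Nₕ/N.
Σ Nₕx̄ₕ = 15119·66348.9 + 17458·105319.7 + 37892·95822.4 + 45226·106113.4 + 38690·96255.0 = 1003129019.1 + 1838671322.6 + 3630902380.8 + 4799084628.4 + 3724105950 = 14995893300.9.
Divide by N: 14995893300.9 / 154385 = 97133.0978... → 97133.10.

97133.10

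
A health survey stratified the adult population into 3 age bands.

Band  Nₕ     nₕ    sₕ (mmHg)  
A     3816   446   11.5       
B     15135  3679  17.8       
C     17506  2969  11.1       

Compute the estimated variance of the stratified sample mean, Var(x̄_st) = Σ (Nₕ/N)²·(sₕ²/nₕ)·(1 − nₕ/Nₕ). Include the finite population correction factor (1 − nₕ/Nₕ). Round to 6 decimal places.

0.022050

N = 36457; Wₕ = Nₕ/N.
band A: (3816/36457)²·11.5²/446·(1 − 446/3816) = 0.002869044
band B: (15135/36457)²·17.8²/3679·(1 − 3679/15135) = 0.011234760
band C: (17506/36457)²·11.1²/2969·(1 − 2969/17506) = 0.007945763
Sum = 0.022049567 → 0.022050.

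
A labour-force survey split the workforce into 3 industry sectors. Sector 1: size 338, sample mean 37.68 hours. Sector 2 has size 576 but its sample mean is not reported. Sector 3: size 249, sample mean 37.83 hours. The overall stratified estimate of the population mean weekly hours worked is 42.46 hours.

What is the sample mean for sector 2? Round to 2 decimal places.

47.27

N = 338 + 576 + 249 = 1163.
Overall total = μ·N = 42.46·1163 = 49380.98.
Subtract the known strata: 338·37.68 + 249·37.83 = 22155.51.
Remaining total for sector 2: 49380.98 − 22155.51 = 27225.47.
Divide by its size: 27225.47 / 576 = 47.2664... → 47.27.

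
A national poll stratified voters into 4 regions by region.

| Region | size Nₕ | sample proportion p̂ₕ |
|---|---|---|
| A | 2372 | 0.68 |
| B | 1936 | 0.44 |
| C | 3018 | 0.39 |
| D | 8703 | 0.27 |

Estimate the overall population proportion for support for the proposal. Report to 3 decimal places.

0.374

N = 2372 + 1936 + 3018 + 8703 = 16029.
Overall proportion = Σ (Nₕ/N)·p̂ₕ.
Σ Nₕp̂ₕ = 1612.96 + 851.84 + 1177.02 + 2349.81 = 5991.63.
5991.63 / 16029 = 0.37380... → 0.374.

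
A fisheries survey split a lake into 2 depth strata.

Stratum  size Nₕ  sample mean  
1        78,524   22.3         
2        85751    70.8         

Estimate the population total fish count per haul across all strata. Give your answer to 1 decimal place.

7822256.0

1: 78524·22.3 = 1751085.2
2: 85751·70.8 = 6071170.8
τ̂ = Σ Nₕx̄ₕ = 7822256.0.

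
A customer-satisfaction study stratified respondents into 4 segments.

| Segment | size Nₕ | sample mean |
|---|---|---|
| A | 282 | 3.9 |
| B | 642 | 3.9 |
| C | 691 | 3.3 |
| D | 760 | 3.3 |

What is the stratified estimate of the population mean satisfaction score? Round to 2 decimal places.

x̄_st = (Σ Nₕx̄ₕ) / (Σ Nₕ) = (282·3.9 + 642·3.9 + 691·3.3 + 760·3.3) / 2375
= 8391.9 / 2375 = 3.5334... → 3.53.

3.53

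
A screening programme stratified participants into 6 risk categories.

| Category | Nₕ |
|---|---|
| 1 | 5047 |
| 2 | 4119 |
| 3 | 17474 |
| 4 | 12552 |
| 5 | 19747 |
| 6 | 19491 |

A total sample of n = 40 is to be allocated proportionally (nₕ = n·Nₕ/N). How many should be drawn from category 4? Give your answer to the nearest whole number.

6

Share of category 4 = 12552/78430 = 0.16004.
Allocate 40 × 0.16004 = 6.402... → 6.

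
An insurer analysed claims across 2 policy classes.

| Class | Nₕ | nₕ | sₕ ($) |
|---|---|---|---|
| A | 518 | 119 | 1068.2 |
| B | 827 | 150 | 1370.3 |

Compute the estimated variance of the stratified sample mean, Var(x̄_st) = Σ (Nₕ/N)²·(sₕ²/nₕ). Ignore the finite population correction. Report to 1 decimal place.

N = 1345; Wₕ = Nₕ/N.
class A: (518/1345)²·1068.2²/119 = 1422.2408
class B: (827/1345)²·1370.3²/150 = 4732.6731
Sum = 6154.9139 → 6154.9.

6154.9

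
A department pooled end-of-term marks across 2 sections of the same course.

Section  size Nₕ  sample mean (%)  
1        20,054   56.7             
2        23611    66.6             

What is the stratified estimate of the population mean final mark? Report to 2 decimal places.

x̄_st = (Σ Nₕx̄ₕ) / (Σ Nₕ) = (20054·56.7 + 23611·66.6) / 43665
= 2709554.4 / 43665 = 62.0532... → 62.05.

62.05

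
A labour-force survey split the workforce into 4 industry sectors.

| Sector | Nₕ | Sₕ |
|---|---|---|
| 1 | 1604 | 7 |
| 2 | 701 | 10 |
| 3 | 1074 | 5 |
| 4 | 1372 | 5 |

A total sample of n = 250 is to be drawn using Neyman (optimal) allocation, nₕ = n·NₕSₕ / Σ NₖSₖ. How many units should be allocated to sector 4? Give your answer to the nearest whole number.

Σ NₕSₕ = 1604·7 + 701·10 + 1074·5 + 1372·5 = 30468.
Share for 4: 6860/30468 = 0.22515.
n_4 = 250 × 0.22515 = 56.289... → 56.

56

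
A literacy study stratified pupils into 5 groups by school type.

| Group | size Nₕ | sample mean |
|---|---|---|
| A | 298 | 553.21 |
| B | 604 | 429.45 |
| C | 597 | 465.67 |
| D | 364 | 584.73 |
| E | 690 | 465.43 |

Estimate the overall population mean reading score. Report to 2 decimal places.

N = 298 + 604 + 597 + 364 + 690 = 2553.
The stratified mean weights each stratum mean by its population share Nₕ/N.
Σ Nₕx̄ₕ = 298·553.21 + 604·429.45 + 597·465.67 + 364·584.73 + 690·465.43 = 164856.58 + 259387.8 + 278004.99 + 212841.72 + 321146.7 = 1236237.79.
Divide by N: 1236237.79 / 2553 = 484.2295... → 484.23.

484.23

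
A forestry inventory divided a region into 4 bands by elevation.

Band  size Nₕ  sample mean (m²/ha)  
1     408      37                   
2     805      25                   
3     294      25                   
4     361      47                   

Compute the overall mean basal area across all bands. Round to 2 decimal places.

31.87

x̄_st = (Σ Nₕx̄ₕ) / (Σ Nₕ) = (408·37 + 805·25 + 294·25 + 361·47) / 1868
= 59538 / 1868 = 31.8726... → 31.87.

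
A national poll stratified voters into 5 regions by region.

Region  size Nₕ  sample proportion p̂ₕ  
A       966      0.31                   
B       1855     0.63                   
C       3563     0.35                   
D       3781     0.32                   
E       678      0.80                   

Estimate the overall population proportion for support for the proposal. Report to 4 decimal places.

0.4120

Wₕ = Nₕ/N with N = 10843: 0.0891, 0.1711, 0.3286, 0.3487, 0.0625.
p̂_st = 0.0891·0.31 + 0.1711·0.63 + 0.3286·0.35 + 0.3487·0.32 + 0.0625·0.80 ≈ 0.412015... → 0.4120.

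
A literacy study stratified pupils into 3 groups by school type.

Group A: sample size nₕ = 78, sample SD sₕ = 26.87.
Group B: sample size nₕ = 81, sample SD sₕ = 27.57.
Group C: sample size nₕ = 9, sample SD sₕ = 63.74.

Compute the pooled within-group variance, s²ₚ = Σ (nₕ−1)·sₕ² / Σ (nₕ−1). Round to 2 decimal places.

A: (78−1)·26.87² = 77·721.9969 = 55593.7613
B: (81−1)·27.57² = 80·760.1049 = 60808.392
C: (9−1)·63.74² = 8·4062.7876 = 32502.3008
Numerator = 148904.4541; denominator = Σ(nₕ−1) = 165.
s²ₚ = 148904.4541/165 = 902.4512... → 902.45.

902.45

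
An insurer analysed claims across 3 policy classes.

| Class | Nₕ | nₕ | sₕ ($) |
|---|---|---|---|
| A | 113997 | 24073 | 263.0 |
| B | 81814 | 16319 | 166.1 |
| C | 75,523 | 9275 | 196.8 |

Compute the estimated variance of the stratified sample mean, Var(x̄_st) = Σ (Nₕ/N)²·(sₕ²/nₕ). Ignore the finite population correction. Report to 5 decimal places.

N = 271334. Term for each stratum: Wₕ²sₕ²/nₕ.
Var(x̄_st) = 0.50717716 + 0.15370661 + 0.32350895 = 0.98439272 → 0.98439.

0.98439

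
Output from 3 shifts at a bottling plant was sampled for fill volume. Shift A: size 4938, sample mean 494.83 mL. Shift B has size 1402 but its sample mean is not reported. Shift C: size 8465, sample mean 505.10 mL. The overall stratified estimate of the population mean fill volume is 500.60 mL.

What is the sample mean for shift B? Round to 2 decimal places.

493.75

N = 4938 + 1402 + 8465 = 14805.
Overall total = μ·N = 500.60·14805 = 7411383.
Subtract the known strata: 4938·494.83 + 8465·505.10 = 6719142.04.
Remaining total for shift B: 7411383 − 6719142.04 = 692240.96.
Divide by its size: 692240.96 / 1402 = 493.7525... → 493.75.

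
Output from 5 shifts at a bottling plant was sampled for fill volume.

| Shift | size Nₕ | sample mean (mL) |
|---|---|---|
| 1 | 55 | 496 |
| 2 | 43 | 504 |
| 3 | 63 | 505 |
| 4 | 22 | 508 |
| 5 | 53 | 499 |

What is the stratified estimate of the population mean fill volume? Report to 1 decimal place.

501.7

N = 55 + 43 + 63 + 22 + 53 = 236.
Overall mean = Σ (Nₕ/N)·x̄ₕ — weight by population share, not a simple average.
Σ Nₕx̄ₕ = 55·496 + 43·504 + 63·505 + 22·508 + 53·499 = 27280 + 21672 + 31815 + 11176 + 26447 = 118390.
Divide by N: 118390 / 236 = 501.653... → 501.7.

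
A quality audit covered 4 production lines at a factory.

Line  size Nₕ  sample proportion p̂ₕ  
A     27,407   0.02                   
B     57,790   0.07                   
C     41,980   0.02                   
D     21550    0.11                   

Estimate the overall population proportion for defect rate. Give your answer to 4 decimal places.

Wₕ = Nₕ/N with N = 148727: 0.1843, 0.3886, 0.2823, 0.1449.
p̂_st = 0.1843·0.02 + 0.3886·0.07 + 0.2823·0.02 + 0.1449·0.11 ≈ 0.052469... → 0.0525.

0.0525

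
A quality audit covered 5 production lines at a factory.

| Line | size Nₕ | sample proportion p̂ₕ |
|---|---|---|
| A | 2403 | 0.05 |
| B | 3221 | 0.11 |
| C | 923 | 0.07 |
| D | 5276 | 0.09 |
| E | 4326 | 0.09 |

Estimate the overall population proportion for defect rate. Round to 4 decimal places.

N = 2403 + 3221 + 923 + 5276 + 4326 = 16149.
Overall proportion = Σ (Nₕ/N)·p̂ₕ.
Σ Nₕp̂ₕ = 120.15 + 354.31 + 64.61 + 474.84 + 389.34 = 1403.25.
1403.25 / 16149 = 0.086894... → 0.0869.

0.0869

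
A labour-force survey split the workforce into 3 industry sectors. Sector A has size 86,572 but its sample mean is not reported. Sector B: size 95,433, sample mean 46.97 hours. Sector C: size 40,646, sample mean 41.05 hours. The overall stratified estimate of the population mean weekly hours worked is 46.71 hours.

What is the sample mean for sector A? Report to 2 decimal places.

N = 86572 + 95433 + 40646 = 222651.
Overall total = μ·N = 46.71·222651 = 10400028.21.
Subtract the known strata: 95433·46.97 + 40646·41.05 = 6151006.31.
Remaining total for sector A: 10400028.21 − 6151006.31 = 4249021.9.
Divide by its size: 4249021.9 / 86572 = 49.0808... → 49.08.

49.08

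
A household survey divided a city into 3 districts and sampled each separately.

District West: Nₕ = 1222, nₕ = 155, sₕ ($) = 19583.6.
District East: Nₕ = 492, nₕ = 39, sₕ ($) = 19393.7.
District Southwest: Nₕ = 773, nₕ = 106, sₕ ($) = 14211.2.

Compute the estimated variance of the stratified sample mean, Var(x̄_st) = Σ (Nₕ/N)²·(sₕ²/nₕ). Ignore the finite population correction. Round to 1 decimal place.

N = 2487. Term for each stratum: Wₕ²sₕ²/nₕ.
Var(x̄_st) = 597371.0929 + 377429.0939 + 184061.5416 = 1158861.7284 → 1158861.7.

1158861.7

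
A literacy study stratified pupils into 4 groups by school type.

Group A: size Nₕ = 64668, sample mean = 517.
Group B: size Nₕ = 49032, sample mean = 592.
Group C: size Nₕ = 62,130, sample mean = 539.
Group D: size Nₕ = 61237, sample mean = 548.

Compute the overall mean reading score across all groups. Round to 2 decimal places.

x̄_st = (Σ Nₕx̄ₕ) / (Σ Nₕ) = (64668·517 + 49032·592 + 62130·539 + 61237·548) / 237067
= 129506246 / 237067 = 546.2854... → 546.29.

546.29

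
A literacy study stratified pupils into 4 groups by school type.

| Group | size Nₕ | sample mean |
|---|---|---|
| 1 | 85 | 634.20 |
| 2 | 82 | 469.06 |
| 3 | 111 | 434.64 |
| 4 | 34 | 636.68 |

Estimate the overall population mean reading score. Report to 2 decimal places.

520.07

x̄_st = (Σ Nₕx̄ₕ) / (Σ Nₕ) = (85·634.20 + 82·469.06 + 111·434.64 + 34·636.68) / 312
= 162262.08 / 312 = 520.0708... → 520.07.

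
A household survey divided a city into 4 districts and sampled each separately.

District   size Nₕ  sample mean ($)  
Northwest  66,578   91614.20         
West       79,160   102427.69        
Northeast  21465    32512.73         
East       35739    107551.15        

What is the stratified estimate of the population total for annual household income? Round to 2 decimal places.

18749322447.30

Northwest: 66578·91614.20 = 6099490207.6
West: 79160·102427.69 = 8108175940.4
Northeast: 21465·32512.73 = 697885749.45
East: 35739·107551.15 = 3843770549.85
τ̂ = Σ Nₕx̄ₕ = 18749322447.30.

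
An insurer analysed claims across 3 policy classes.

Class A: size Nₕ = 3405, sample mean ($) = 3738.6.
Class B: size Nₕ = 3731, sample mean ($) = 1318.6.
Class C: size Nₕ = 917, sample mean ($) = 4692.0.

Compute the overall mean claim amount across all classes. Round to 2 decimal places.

N = 8053; weights Wₕ = Nₕ/N = (0.4228, 0.4633, 0.1139).
x̄_st = Σ Wₕ·x̄ₕ = 0.4228·3738.6 + 0.4633·1318.6 + 0.1139·4692.0 ≈ 2725.9647...
→ 2725.96.

2725.96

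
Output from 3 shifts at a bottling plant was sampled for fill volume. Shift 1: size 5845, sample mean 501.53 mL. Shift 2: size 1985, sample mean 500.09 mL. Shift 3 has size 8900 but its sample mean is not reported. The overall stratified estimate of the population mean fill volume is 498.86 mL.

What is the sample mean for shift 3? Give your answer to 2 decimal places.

N = 5845 + 1985 + 8900 = 16730.
Overall total = μ·N = 498.86·16730 = 8345927.8.
Subtract the known strata: 5845·501.53 + 1985·500.09 = 3924121.5.
Remaining total for shift 3: 8345927.8 − 3924121.5 = 4421806.3.
Divide by its size: 4421806.3 / 8900 = 496.8322... → 496.83.

496.83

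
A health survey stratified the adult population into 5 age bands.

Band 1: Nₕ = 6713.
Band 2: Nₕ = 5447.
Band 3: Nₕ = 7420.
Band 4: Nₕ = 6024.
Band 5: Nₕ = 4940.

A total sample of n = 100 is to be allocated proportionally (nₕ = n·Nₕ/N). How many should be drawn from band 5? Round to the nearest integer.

16

Share of band 5 = 4940/30544 = 0.16173.
Allocate 100 × 0.16173 = 16.173... → 16.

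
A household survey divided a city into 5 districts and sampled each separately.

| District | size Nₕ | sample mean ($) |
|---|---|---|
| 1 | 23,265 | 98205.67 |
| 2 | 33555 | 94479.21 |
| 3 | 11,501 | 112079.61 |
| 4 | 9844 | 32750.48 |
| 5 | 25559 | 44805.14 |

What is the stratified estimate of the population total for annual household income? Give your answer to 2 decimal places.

8211602697.09

1: 23265·98205.67 = 2284754912.55
2: 33555·94479.21 = 3170249891.55
3: 11501·112079.61 = 1289027594.61
4: 9844·32750.48 = 322395725.12
5: 25559·44805.14 = 1145174573.26
τ̂ = Σ Nₕx̄ₕ = 8211602697.09.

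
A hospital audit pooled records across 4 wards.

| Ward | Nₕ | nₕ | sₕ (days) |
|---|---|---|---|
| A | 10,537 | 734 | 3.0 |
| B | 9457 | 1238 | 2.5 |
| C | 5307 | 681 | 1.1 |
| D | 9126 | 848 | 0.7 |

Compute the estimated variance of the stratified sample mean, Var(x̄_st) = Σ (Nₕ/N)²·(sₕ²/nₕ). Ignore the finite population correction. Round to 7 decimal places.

0.0016124

N = 34427. Term for each stratum: Wₕ²sₕ²/nₕ.
Var(x̄_st) = 0.0011486350 + 0.0003809498 + 0.0000422219 + 0.0000406034 = 0.0016124102 → 0.0016124.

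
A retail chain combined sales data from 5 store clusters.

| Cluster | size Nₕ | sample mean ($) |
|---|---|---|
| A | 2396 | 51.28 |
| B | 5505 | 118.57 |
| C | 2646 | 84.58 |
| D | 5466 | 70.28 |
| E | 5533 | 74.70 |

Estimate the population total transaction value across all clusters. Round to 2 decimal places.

A: 2396·51.28 = 122866.88
B: 5505·118.57 = 652727.85
C: 2646·84.58 = 223798.68
D: 5466·70.28 = 384150.48
E: 5533·74.70 = 413315.1
τ̂ = Σ Nₕx̄ₕ = 1796858.99.

1796858.99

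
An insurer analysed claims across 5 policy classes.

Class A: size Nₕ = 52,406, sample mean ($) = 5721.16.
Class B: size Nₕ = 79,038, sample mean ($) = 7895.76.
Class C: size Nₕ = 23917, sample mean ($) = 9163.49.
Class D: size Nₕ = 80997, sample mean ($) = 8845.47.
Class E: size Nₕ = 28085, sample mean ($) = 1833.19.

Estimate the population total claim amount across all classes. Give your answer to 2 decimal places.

1910993054.91

Population total = Σ Nₕ·x̄ₕ (each stratum's size times its mean).
52406·5721.16 + 79038·7895.76 + 23917·9163.49 + 80997·8845.47 + 28085·1833.19 = 299823110.96 + 624065078.88 + 219163190.33 + 716456533.59 + 51485141.15 = 1910993054.91.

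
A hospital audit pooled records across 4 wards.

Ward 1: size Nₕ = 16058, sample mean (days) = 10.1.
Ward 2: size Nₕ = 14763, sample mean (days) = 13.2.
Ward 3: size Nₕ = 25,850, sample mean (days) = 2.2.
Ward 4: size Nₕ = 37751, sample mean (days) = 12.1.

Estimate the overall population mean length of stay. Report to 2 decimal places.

N = 94422; weights Wₕ = Nₕ/N = (0.1701, 0.1564, 0.2738, 0.3998).
x̄_st = Σ Wₕ·x̄ₕ = 0.1701·10.1 + 0.1564·13.2 + 0.2738·2.2 + 0.3998·12.1 ≈ 9.2215...
→ 9.22.

9.22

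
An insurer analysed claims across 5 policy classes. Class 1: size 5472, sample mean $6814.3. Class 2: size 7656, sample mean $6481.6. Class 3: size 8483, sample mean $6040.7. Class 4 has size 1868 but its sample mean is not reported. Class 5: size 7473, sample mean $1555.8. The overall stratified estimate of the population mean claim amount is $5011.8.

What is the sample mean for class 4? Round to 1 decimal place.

N = 5472 + 7656 + 8483 + 1868 + 7473 = 30952.
Overall total = μ·N = 5011.8·30952 = 155125233.6.
Subtract the known strata: 5472·6814.3 + 7656·6481.6 + 8483·6040.7 + 7473·1555.8 = 149780730.7.
Remaining total for class 4: 155125233.6 − 149780730.7 = 5344502.9.
Divide by its size: 5344502.9 / 1868 = 2861.083... → 2861.1.

2861.1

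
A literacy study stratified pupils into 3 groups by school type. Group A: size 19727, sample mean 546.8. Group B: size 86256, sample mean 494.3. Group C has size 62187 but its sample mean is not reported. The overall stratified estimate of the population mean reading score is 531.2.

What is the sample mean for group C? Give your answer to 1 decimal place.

N = 19727 + 86256 + 62187 = 168170.
Overall total = μ·N = 531.2·168170 = 89331904.
Subtract the known strata: 19727·546.8 + 86256·494.3 = 53423064.4.
Remaining total for group C: 89331904 − 53423064.4 = 35908839.6.
Divide by its size: 35908839.6 / 62187 = 577.433... → 577.4.

577.4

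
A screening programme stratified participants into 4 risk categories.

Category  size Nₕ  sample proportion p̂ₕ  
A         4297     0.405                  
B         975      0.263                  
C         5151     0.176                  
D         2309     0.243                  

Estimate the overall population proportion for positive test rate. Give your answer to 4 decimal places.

N = 4297 + 975 + 5151 + 2309 = 12732.
Overall proportion = Σ (Nₕ/N)·p̂ₕ.
Σ Nₕp̂ₕ = 1740.285 + 256.425 + 906.576 + 561.087 = 3464.373.
3464.373 / 12732 = 0.272100... → 0.2721.

0.2721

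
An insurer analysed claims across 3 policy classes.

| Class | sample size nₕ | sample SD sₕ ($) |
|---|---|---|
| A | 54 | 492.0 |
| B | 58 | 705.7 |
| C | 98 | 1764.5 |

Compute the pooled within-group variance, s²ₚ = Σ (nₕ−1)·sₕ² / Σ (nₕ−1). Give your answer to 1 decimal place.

Degrees of freedom: 53 + 57 + 97 = 207.
Σ(nₕ−1)sₕ² = 53·242064 + 57·498012.49 + 97·3113460.25 = 343221748.18.
s²ₚ = 343221748.18 / 207 = 1658076.078... → 1658076.1.

1658076.1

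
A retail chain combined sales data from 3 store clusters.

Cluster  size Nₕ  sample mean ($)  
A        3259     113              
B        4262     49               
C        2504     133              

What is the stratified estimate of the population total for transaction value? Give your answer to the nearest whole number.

910137

A: 3259·113 = 368267
B: 4262·49 = 208838
C: 2504·133 = 333032
τ̂ = Σ Nₕx̄ₕ = 910137.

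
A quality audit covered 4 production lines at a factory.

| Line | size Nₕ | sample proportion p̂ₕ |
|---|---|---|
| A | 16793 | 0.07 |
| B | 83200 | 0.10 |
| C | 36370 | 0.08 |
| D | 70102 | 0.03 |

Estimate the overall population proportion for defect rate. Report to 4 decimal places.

0.0703

Wₕ = Nₕ/N with N = 206465: 0.0813, 0.4030, 0.1762, 0.3395.
p̂_st = 0.0813·0.07 + 0.4030·0.10 + 0.1762·0.08 + 0.3395·0.03 ≈ 0.070269... → 0.0703.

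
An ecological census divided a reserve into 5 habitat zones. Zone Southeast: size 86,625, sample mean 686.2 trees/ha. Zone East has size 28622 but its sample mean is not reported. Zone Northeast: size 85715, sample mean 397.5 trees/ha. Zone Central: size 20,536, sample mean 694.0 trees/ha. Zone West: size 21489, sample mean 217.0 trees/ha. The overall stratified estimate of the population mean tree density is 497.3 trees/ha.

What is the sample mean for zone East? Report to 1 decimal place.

293.8

Σ Nₕx̄ₕ = N·μ, so 28622·x̄_East = 242987·497.3 − (86625·686.2 + 85715·397.5 + 20536·694.0 + 21489·217.0).
= 120837435.1 − 112428884.5 = 8408550.6.
x̄_East = 8408550.6 / 28622 = 293.779... → 293.8.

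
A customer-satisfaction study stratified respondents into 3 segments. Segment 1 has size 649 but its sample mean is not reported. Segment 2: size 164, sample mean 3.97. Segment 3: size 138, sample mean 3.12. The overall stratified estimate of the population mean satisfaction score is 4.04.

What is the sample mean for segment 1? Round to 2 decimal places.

Σ Nₕx̄ₕ = N·μ, so 649·x̄_1 = 951·4.04 − (164·3.97 + 138·3.12).
= 3842.04 − 1081.64 = 2760.4.
x̄_1 = 2760.4 / 649 = 4.2533... → 4.25.

4.25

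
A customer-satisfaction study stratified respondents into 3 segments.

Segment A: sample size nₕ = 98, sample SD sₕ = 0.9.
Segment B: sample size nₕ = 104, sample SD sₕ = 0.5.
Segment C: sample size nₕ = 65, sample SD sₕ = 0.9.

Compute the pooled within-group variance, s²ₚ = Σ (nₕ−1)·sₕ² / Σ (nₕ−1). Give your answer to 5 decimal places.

0.59152

A: (98−1)·0.9² = 97·0.81 = 78.57
B: (104−1)·0.5² = 103·0.25 = 25.75
C: (65−1)·0.9² = 64·0.81 = 51.84
Numerator = 156.16; denominator = Σ(nₕ−1) = 264.
s²ₚ = 156.16/264 = 0.5915152... → 0.59152.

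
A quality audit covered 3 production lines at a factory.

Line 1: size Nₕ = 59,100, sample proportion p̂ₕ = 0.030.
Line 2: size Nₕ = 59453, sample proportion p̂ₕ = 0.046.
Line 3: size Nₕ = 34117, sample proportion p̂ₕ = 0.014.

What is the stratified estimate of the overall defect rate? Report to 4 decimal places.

N = 59100 + 59453 + 34117 = 152670.
Overall proportion = Σ (Nₕ/N)·p̂ₕ.
Σ Nₕp̂ₕ = 1773 + 2734.838 + 477.638 = 4985.476.
4985.476 / 152670 = 0.032655... → 0.0327.

0.0327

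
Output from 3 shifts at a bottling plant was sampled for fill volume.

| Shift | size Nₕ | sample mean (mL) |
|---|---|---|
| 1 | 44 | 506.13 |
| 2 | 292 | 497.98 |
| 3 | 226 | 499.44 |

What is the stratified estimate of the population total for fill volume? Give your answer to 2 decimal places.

1: 44·506.13 = 22269.72
2: 292·497.98 = 145410.16
3: 226·499.44 = 112873.44
τ̂ = Σ Nₕx̄ₕ = 280553.32.

280553.32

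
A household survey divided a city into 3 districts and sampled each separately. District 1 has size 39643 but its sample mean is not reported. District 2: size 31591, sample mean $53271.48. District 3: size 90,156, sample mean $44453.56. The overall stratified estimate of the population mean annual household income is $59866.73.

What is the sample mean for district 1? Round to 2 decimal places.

100174.99

N = 39643 + 31591 + 90156 = 161390.
Overall total = μ·N = 59866.73·161390 = 9661891554.7.
Subtract the known strata: 31591·53271.48 + 90156·44453.56 = 5690654480.04.
Remaining total for district 1: 9661891554.7 − 5690654480.04 = 3971237074.66.
Divide by its size: 3971237074.66 / 39643 = 100174.9886... → 100174.99.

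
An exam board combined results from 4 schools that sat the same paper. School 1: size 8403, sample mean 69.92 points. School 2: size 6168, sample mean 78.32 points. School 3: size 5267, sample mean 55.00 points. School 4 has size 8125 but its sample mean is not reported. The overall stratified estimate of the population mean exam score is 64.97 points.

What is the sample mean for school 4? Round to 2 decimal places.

Σ Nₕx̄ₕ = N·μ, so 8125·x̄_4 = 27963·64.97 − (8403·69.92 + 6168·78.32 + 5267·55.00).
= 1816756.11 − 1360300.52 = 456455.59.
x̄_4 = 456455.59 / 8125 = 56.1791... → 56.18.

56.18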